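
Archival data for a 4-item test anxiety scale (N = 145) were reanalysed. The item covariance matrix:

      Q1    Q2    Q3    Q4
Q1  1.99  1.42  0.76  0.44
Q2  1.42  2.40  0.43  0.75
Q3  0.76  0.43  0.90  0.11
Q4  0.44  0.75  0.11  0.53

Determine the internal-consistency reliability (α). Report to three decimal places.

α = 0.764

ΣVar(i) = 1.99 + 2.40 + 0.90 + 0.53 = 5.82
Σ_{i<j} σ_ij = 3.91
σ²_total = 5.82 + 2 × 3.91 = 13.64
α = (k/(k−1))·(1 − ΣVar(i)/σ²_total) = (4/3)·(1 − 5.82/13.64) = 0.764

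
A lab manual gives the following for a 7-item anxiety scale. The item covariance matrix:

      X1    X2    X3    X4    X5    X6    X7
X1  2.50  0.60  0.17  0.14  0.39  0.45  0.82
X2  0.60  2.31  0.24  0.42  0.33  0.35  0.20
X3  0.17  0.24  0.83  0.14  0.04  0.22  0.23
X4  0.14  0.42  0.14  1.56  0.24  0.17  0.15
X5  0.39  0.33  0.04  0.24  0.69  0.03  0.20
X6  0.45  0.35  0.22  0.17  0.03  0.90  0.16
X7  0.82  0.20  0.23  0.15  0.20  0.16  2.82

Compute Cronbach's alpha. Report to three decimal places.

ΣVar(i) = 2.50 + 2.31 + 0.83 + 1.56 + 0.69 + 0.90 + 2.82 = 11.61
Sum of the distinct covariances = 5.69
total variance = 11.61 + 2 × 5.69 = 22.99
α = (k/(k−1))·(1 − ΣVar(i)/total variance) = (7/6)·(1 − 11.61/22.99) = 0.577

Cronbach's alpha = 0.577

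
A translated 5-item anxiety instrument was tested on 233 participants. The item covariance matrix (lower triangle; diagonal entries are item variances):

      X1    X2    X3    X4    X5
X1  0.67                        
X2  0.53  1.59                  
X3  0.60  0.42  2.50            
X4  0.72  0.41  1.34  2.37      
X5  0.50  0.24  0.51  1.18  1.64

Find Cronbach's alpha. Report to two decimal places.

Cronbach's alpha = 0.74

ΣVar(i) = 0.67 + 1.59 + 2.50 + 2.37 + 1.64 = 8.77
Sum of the distinct covariances = 6.45
σ²_T = 8.77 + 2 × 6.45 = 21.67
α = (k/(k−1))·(1 − ΣVar(i)/σ²_T) = (5/4)·(1 − 8.77/21.67) = 0.74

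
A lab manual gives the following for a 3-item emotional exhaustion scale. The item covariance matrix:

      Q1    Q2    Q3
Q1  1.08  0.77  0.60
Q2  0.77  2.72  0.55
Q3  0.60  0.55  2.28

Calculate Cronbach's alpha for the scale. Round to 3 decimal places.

α = 0.581

ΣVar(i) = 1.08 + 2.72 + 2.28 = 6.08
Sum of off-diagonal covariances = 1.92
σ²_total = 6.08 + 2 × 1.92 = 9.92
α = (k/(k−1))·(1 − ΣVar(i)/σ²_total) = (3/2)·(1 − 6.08/9.92) = 0.581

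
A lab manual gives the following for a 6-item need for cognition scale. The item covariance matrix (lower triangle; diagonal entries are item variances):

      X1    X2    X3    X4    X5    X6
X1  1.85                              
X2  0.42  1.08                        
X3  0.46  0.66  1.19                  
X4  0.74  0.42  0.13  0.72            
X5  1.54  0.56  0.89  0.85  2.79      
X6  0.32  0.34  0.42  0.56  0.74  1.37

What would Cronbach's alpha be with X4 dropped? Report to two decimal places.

Remaining items: X1, X2, X3, X5, X6 (k = 5).
sum of item variances = 1.85 + 1.08 + 1.19 + 2.79 + 1.37 = 8.28
σ²_total = 8.28 + 2 × 6.35 = 20.98
α (item deleted) = (5/4)·(1 − 8.28/20.98) = 0.76

α = 0.76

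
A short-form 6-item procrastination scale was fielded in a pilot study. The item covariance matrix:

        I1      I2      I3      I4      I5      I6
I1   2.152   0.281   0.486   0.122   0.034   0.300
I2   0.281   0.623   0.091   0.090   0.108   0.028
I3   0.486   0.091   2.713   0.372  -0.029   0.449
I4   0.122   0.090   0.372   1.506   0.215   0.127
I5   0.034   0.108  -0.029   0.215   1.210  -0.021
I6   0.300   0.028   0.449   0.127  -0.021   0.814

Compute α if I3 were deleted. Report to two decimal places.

α = 0.36

Remaining items: I1, I2, I4, I5, I6 (k = 5).
sum of item variances = 2.152 + 0.623 + 1.506 + 1.210 + 0.814 = 6.305
σ²_T = 6.305 + 2 × 1.284 = 8.873
α (item deleted) = (5/4)·(1 − 6.305/8.873) = 0.36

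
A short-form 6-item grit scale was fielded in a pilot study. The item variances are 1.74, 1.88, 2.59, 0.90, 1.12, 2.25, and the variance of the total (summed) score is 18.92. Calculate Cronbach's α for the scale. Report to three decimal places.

α = 0.535

ΣVar(i) = 1.74 + 1.88 + 2.59 + 0.90 + 1.12 + 2.25 = 10.48
α = (k/(k−1))·(1 − ΣVar(i)/Var(T)) = (6/5)·(1 − 10.48/18.92) = 0.535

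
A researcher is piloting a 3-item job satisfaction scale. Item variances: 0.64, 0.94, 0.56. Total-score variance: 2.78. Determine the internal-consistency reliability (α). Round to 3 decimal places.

α = 0.345

Σσᵢ² = 0.64 + 0.94 + 0.56 = 2.14
α = (k/(k−1))·(1 − Σσᵢ²/σ²_total) = (3/2)·(1 − 2.14/2.78) = 0.345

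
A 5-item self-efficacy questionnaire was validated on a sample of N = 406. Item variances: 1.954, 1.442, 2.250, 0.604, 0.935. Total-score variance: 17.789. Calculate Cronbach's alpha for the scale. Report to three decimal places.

α = 0.745

Σσᵢ² = 1.954 + 1.442 + 2.250 + 0.604 + 0.935 = 7.185
α = (k/(k−1))·(1 − Σσᵢ²/total variance) = (5/4)·(1 − 7.185/17.789) = 0.745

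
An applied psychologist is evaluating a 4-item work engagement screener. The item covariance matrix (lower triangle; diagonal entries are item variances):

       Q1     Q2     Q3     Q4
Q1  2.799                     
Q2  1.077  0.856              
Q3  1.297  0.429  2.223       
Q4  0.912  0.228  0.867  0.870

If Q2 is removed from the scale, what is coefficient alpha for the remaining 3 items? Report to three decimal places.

Remaining items: Q1, Q3, Q4 (k = 3).
ΣVar(i) = 2.799 + 2.223 + 0.870 = 5.892
σ²_total = 5.892 + 2 × 3.076 = 12.044
α (item deleted) = (3/2)·(1 − 5.892/12.044) = 0.766

coefficient alpha = 0.766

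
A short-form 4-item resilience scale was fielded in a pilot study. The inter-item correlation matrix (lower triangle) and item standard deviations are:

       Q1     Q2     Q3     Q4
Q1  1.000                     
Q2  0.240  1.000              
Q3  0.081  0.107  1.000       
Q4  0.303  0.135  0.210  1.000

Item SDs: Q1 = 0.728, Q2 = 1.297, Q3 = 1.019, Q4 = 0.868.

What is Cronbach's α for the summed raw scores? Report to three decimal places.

Σσ²ᵢ = 0.728² + 1.297² + 1.019² + 0.868² = 4.0040
Covariances σ_ij = r_ij · s_i · s_j:
  σ(Q1,Q2) = 0.240 × 0.728 × 1.297 = 0.2266
  σ(Q1,Q3) = 0.081 × 0.728 × 1.019 = 0.0601
  σ(Q1,Q4) = 0.303 × 0.728 × 0.868 = 0.1915
  σ(Q2,Q3) = 0.107 × 1.297 × 1.019 = 0.1414
  σ(Q2,Q4) = 0.135 × 1.297 × 0.868 = 0.1520
  σ(Q3,Q4) = 0.210 × 1.019 × 0.868 = 0.1857
σ²_T = Σσ²ᵢ + 2·Σσ_ij = 4.0040 + 2 × 0.9573 = 5.9186
α = (4/3)·(1 − 4.0040/5.9186) = 0.431

α = 0.431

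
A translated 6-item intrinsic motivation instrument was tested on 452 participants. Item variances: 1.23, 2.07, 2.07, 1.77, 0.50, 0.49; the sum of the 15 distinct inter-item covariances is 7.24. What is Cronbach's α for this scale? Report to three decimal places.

Σσ²ᵢ = 1.23 + 2.07 + 2.07 + 1.77 + 0.50 + 0.49 = 8.13
Sum of distinct covariances = 7.24
total variance = Σσ²ᵢ + 2·Σcov = 8.13 + 2 × 7.24 = 22.61
α = (6/5)·(1 − 8.13/22.61) = 0.769

Cronbach's α = 0.769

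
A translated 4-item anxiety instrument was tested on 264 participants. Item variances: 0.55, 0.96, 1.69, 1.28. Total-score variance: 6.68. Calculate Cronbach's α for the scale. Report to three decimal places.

α = 0.439

sum of item variances = 0.55 + 0.96 + 1.69 + 1.28 = 4.48
α = (k/(k−1))·(1 − sum of item variances/σ²_T) = (4/3)·(1 − 4.48/6.68) = 0.439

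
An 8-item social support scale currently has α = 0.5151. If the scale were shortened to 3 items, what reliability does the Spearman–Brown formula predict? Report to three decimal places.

Length factor m = 3/8 = 0.3750
α' = m·α / (1 − (1−m)·α)
   = 3/8 × 0.5151 / (1 − (1 − 3/8) × 0.5151)
   = 0.1932 / 0.6781 = 0.285

predicted reliability = 0.285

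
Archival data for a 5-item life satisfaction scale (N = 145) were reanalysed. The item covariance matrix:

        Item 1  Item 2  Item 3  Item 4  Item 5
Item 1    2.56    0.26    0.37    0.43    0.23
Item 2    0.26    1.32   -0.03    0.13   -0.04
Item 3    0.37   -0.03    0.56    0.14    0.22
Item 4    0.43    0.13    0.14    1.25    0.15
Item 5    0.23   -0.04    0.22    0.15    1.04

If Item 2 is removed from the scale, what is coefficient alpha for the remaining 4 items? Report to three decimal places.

coefficient alpha = 0.484

Remaining items: Item 1, Item 3, Item 4, Item 5 (k = 4).
Σσ²ᵢ = 2.56 + 0.56 + 1.25 + 1.04 = 5.41
total variance = 5.41 + 2 × 1.54 = 8.49
α (item deleted) = (4/3)·(1 − 5.41/8.49) = 0.484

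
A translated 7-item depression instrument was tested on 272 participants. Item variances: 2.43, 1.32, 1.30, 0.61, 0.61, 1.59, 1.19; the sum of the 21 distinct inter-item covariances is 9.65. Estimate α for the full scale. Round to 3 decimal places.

Σσᵢ² = 2.43 + 1.32 + 1.30 + 0.61 + 0.61 + 1.59 + 1.19 = 9.05
Sum of distinct covariances = 9.65
total variance = Σσᵢ² + 2·Σcov = 9.05 + 2 × 9.65 = 28.35
α = (7/6)·(1 − 9.05/28.35) = 0.794

α = 0.794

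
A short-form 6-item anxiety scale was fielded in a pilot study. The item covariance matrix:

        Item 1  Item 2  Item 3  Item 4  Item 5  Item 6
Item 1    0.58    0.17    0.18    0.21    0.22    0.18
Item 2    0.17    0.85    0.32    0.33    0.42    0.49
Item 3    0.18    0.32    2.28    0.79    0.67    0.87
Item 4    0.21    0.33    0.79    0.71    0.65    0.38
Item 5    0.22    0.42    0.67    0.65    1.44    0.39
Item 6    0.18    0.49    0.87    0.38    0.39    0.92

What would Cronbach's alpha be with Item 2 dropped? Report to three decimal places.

α = 0.756

Remaining items: Item 1, Item 3, Item 4, Item 5, Item 6 (k = 5).
ΣVar(i) = 0.58 + 2.28 + 0.71 + 1.44 + 0.92 = 5.93
σ²_T = 5.93 + 2 × 4.54 = 15.01
α (item deleted) = (5/4)·(1 − 5.93/15.01) = 0.756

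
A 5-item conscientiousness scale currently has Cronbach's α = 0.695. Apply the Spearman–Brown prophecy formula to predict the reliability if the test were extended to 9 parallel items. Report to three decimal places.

Length factor m = 9/5 = 1.8000
α' = m·α / (1 + (m−1)·α)
   = 9/5 × 0.695 / (1 + (9/5 − 1) × 0.695)
   = 1.2510 / 1.5560 = 0.804

predicted reliability = 0.804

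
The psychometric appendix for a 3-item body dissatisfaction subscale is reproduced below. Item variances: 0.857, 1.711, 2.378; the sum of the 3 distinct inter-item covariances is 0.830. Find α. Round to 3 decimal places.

α = 0.377

ΣVar(i) = 0.857 + 1.711 + 2.378 = 4.946
Sum of distinct covariances = 0.830
Var(T) = ΣVar(i) + 2·Σcov = 4.946 + 2 × 0.830 = 6.606
α = (3/2)·(1 − 4.946/6.606) = 0.377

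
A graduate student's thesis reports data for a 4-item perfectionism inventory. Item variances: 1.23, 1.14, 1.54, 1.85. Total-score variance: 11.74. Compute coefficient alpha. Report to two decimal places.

α = 0.68

sum of item variances = 1.23 + 1.14 + 1.54 + 1.85 = 5.76
α = (k/(k−1))·(1 − sum of item variances/σ²_T) = (4/3)·(1 − 5.76/11.74) = 0.68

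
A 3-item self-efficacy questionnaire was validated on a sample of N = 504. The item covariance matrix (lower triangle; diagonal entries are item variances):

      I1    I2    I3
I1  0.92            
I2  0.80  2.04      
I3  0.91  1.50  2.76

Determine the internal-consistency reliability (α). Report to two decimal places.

α = 0.79

Σσ²ᵢ = 0.92 + 2.04 + 2.76 = 5.72
Sum of the distinct covariances = 3.21
Var(T) = 5.72 + 2 × 3.21 = 12.14
α = (k/(k−1))·(1 − Σσ²ᵢ/Var(T)) = (3/2)·(1 − 5.72/12.14) = 0.79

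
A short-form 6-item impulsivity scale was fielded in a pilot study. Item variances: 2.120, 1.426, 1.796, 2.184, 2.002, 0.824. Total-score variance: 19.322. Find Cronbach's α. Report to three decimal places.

α = 0.557

ΣVar(i) = 2.120 + 1.426 + 1.796 + 2.184 + 2.002 + 0.824 = 10.352
α = (k/(k−1))·(1 − ΣVar(i)/Var(T)) = (6/5)·(1 − 10.352/19.322) = 0.557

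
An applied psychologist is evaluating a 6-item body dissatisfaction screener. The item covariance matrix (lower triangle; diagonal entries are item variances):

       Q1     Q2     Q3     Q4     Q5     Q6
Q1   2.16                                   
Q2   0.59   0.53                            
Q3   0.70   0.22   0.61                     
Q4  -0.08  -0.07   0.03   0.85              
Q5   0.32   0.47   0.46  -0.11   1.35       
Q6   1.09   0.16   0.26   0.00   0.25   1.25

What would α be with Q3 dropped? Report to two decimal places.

Remaining items: Q1, Q2, Q4, Q5, Q6 (k = 5).
Σσᵢ² = 2.16 + 0.53 + 0.85 + 1.35 + 1.25 = 6.14
total variance = 6.14 + 2 × 2.62 = 11.38
α (item deleted) = (5/4)·(1 − 6.14/11.38) = 0.58

α = 0.58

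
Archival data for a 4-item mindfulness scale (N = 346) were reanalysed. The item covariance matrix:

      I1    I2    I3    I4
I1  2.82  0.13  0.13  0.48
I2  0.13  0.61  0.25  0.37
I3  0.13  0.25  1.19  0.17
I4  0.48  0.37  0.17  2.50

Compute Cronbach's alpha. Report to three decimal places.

α = 0.401

Σσ²ᵢ = 2.82 + 0.61 + 1.19 + 2.50 = 7.12
Sum of off-diagonal covariances = 1.53
σ²_T = 7.12 + 2 × 1.53 = 10.18
α = (k/(k−1))·(1 − Σσ²ᵢ/σ²_T) = (4/3)·(1 − 7.12/10.18) = 0.401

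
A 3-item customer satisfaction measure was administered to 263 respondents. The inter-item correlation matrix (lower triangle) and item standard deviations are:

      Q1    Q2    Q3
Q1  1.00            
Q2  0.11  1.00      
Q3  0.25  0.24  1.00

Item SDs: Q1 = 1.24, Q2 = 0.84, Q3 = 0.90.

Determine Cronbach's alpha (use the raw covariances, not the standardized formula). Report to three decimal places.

Σσ²ᵢ = 1.24² + 0.84² + 0.90² = 3.0532
Covariances σ_ij = r_ij · s_i · s_j:
  σ(Q1,Q2) = 0.11 × 1.24 × 0.84 = 0.1146
  σ(Q1,Q3) = 0.25 × 1.24 × 0.90 = 0.2790
  σ(Q2,Q3) = 0.24 × 0.84 × 0.90 = 0.1814
σ²_T = Σσ²ᵢ + 2·Σσ_ij = 3.0532 + 2 × 0.5750 = 4.2032
α = (3/2)·(1 − 3.0532/4.2032) = 0.410

α = 0.410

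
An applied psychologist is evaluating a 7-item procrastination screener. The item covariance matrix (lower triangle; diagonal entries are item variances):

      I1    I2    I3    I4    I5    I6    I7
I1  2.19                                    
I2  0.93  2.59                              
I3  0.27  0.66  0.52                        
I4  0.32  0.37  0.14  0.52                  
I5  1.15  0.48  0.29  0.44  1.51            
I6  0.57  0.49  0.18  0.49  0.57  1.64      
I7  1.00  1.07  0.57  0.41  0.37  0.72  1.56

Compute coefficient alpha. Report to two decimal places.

sum of item variances = 2.19 + 2.59 + 0.52 + 0.52 + 1.51 + 1.64 + 1.56 = 10.53
Sum of off-diagonal covariances = 11.49
total variance = 10.53 + 2 × 11.49 = 33.51
α = (k/(k−1))·(1 − sum of item variances/total variance) = (7/6)·(1 − 10.53/33.51) = 0.80

coefficient alpha = 0.80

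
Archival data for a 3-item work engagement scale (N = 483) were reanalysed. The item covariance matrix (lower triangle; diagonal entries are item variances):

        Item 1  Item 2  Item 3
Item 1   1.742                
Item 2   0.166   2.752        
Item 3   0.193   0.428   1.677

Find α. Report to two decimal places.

sum of item variances = 1.742 + 2.752 + 1.677 = 6.171
Sum of the distinct covariances = 0.787
Var(T) = 6.171 + 2 × 0.787 = 7.745
α = (k/(k−1))·(1 − sum of item variances/Var(T)) = (3/2)·(1 − 6.171/7.745) = 0.30

α = 0.30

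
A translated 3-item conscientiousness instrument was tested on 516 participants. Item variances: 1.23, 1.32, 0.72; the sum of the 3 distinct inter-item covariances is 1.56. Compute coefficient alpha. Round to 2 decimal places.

Σσᵢ² = 1.23 + 1.32 + 0.72 = 3.27
Sum of distinct covariances = 1.56
total variance = Σσᵢ² + 2·Σcov = 3.27 + 2 × 1.56 = 6.39
α = (3/2)·(1 − 3.27/6.39) = 0.73

α = 0.73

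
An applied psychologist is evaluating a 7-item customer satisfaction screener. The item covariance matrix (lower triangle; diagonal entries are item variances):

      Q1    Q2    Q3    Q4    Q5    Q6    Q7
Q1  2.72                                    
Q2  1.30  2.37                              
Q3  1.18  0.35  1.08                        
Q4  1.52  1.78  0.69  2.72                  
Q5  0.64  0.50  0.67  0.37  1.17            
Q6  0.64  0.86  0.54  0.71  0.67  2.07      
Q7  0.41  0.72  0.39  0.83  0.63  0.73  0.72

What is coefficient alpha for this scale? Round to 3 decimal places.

ΣVar(i) = 2.72 + 2.37 + 1.08 + 2.72 + 1.17 + 2.07 + 0.72 = 12.85
Σ_{i<j} σ_ij = 16.13
total variance = 12.85 + 2 × 16.13 = 45.11
α = (k/(k−1))·(1 − ΣVar(i)/total variance) = (7/6)·(1 − 12.85/45.11) = 0.834

α = 0.834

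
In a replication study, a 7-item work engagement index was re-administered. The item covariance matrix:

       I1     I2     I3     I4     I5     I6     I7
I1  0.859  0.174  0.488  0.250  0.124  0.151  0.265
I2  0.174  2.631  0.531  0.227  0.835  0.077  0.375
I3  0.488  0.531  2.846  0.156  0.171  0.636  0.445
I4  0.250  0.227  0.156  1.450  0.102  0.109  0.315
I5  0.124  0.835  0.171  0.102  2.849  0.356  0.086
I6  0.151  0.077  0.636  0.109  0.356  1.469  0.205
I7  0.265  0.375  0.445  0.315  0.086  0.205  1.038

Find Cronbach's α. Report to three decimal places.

sum of item variances = 0.859 + 2.631 + 2.846 + 1.450 + 2.849 + 1.469 + 1.038 = 13.142
Sum of off-diagonal covariances = 6.078
σ²_total = 13.142 + 2 × 6.078 = 25.298
α = (k/(k−1))·(1 − sum of item variances/σ²_total) = (7/6)·(1 − 13.142/25.298) = 0.561

Cronbach's α = 0.561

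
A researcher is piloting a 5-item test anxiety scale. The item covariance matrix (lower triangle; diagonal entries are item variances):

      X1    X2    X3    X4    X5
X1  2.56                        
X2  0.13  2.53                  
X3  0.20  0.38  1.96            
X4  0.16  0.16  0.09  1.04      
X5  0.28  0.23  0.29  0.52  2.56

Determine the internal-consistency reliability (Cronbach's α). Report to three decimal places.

sum of item variances = 2.56 + 2.53 + 1.96 + 1.04 + 2.56 = 10.65
Sum of off-diagonal covariances = 2.44
σ²_T = 10.65 + 2 × 2.44 = 15.53
α = (k/(k−1))·(1 − sum of item variances/σ²_T) = (5/4)·(1 − 10.65/15.53) = 0.393

Cronbach's α = 0.393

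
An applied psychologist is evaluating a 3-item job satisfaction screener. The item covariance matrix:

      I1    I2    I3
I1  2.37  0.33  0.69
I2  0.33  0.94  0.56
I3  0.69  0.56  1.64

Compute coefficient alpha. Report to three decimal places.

coefficient alpha = 0.584

Σσ²ᵢ = 2.37 + 0.94 + 1.64 = 4.95
Sum of the distinct covariances = 1.58
total variance = 4.95 + 2 × 1.58 = 8.11
α = (k/(k−1))·(1 − Σσ²ᵢ/total variance) = (3/2)·(1 − 4.95/8.11) = 0.584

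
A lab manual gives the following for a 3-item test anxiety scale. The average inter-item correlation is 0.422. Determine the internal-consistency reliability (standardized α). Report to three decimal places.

α = 0.687

Standardized α = k·r̄ / (1 + (k−1)·r̄) = 3 × 0.422 / (1 + 2 × 0.422)
  = 1.2660 / 1.8440 = 0.687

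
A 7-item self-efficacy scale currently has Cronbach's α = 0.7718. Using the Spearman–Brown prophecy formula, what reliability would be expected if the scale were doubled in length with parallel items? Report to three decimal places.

predicted reliability = 0.871

Length factor m = 2
α' = m·α / (1 + (m−1)·α)
   = 2 × 0.7718 / (1 + (2 − 1) × 0.7718)
   = 1.5436 / 1.7718 = 0.871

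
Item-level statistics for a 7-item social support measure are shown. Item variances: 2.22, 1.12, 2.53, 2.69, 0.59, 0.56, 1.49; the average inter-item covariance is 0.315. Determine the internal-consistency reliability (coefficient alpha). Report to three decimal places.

Σσᵢ² = 2.22 + 1.12 + 2.53 + 2.69 + 0.59 + 0.56 + 1.49 = 11.20
Sum of the 21 distinct covariances = 21 × 0.315 = 6.615
Var(T) = Σσᵢ² + 2·Σcov = 11.20 + 2 × 6.615 = 24.430
α = (7/6)·(1 − 11.20/24.430) = 0.632

α = 0.632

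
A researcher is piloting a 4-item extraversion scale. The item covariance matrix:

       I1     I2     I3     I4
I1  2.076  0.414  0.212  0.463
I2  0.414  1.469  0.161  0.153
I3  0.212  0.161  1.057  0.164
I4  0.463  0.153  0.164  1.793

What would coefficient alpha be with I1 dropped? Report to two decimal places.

Remaining items: I2, I3, I4 (k = 3).
Σσ²ᵢ = 1.469 + 1.057 + 1.793 = 4.319
Var(T) = 4.319 + 2 × 0.478 = 5.275
α (item deleted) = (3/2)·(1 − 4.319/5.275) = 0.27

α = 0.27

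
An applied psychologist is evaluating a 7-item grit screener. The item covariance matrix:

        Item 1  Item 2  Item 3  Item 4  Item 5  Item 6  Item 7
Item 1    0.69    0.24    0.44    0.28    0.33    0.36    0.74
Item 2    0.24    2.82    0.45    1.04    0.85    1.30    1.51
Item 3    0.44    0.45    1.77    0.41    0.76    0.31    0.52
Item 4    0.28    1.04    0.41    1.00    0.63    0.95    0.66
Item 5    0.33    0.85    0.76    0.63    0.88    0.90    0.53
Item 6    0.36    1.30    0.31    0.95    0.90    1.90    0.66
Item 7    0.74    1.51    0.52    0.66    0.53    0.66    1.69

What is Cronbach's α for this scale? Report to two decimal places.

Σσᵢ² = 0.69 + 2.82 + 1.77 + 1.00 + 0.88 + 1.90 + 1.69 = 10.75
Σ_{i<j} σ_ij = 13.87
total variance = 10.75 + 2 × 13.87 = 38.49
α = (k/(k−1))·(1 − Σσᵢ²/total variance) = (7/6)·(1 − 10.75/38.49) = 0.84

Cronbach's α = 0.84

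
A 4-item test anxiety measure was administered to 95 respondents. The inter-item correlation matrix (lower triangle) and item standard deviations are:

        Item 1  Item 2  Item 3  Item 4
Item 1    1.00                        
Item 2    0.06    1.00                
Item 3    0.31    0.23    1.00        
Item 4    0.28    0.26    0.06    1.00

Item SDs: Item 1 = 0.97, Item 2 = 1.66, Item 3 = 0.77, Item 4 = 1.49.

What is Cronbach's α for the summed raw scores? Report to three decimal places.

α = 0.464

Σσ²ᵢ = 0.97² + 1.66² + 0.77² + 1.49² = 6.5095
Covariances σ_ij = r_ij · s_i · s_j:
  σ(Item 1,Item 2) = 0.06 × 0.97 × 1.66 = 0.0966
  σ(Item 1,Item 3) = 0.31 × 0.97 × 0.77 = 0.2315
  σ(Item 1,Item 4) = 0.28 × 0.97 × 1.49 = 0.4047
  σ(Item 2,Item 3) = 0.23 × 1.66 × 0.77 = 0.2940
  σ(Item 2,Item 4) = 0.26 × 1.66 × 1.49 = 0.6431
  σ(Item 3,Item 4) = 0.06 × 0.77 × 1.49 = 0.0688
σ²_T = Σσ²ᵢ + 2·Σσ_ij = 6.5095 + 2 × 1.7387 = 9.9869
α = (4/3)·(1 − 6.5095/9.9869) = 0.464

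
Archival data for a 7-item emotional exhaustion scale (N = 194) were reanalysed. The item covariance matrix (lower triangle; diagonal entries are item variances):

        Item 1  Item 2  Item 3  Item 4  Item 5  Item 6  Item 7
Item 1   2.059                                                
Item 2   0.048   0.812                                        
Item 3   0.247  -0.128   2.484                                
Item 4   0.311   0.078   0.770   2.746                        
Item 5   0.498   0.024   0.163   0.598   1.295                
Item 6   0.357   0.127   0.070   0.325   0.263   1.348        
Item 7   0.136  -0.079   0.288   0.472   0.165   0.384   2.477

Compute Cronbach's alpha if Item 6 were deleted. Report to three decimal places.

Remaining items: Item 1, Item 2, Item 3, Item 4, Item 5, Item 7 (k = 6).
ΣVar(i) = 2.059 + 0.812 + 2.484 + 2.746 + 1.295 + 2.477 = 11.873
Var(T) = 11.873 + 2 × 3.591 = 19.055
α (item deleted) = (6/5)·(1 − 11.873/19.055) = 0.452

α = 0.452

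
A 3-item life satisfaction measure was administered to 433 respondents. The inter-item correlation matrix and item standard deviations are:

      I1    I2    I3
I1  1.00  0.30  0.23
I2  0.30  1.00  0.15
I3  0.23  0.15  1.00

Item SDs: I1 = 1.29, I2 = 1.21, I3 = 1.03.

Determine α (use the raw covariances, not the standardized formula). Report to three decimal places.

α = 0.472

Σσ²ᵢ = 1.29² + 1.21² + 1.03² = 4.1891
Covariances σ_ij = r_ij · s_i · s_j:
  σ(I1,I2) = 0.30 × 1.29 × 1.21 = 0.4683
  σ(I1,I3) = 0.23 × 1.29 × 1.03 = 0.3056
  σ(I2,I3) = 0.15 × 1.21 × 1.03 = 0.1869
σ²_T = Σσ²ᵢ + 2·Σσ_ij = 4.1891 + 2 × 0.9608 = 6.1107
α = (3/2)·(1 − 4.1891/6.1107) = 0.472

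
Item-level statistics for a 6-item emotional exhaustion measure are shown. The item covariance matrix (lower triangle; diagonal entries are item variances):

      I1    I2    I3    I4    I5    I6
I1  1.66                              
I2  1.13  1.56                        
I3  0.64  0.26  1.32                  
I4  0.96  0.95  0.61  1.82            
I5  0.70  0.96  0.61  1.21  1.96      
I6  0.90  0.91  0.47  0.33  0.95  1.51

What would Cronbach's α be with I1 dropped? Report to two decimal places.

Remaining items: I2, I3, I4, I5, I6 (k = 5).
ΣVar(i) = 1.56 + 1.32 + 1.82 + 1.96 + 1.51 = 8.17
total variance = 8.17 + 2 × 7.26 = 22.69
α (item deleted) = (5/4)·(1 − 8.17/22.69) = 0.80

α = 0.80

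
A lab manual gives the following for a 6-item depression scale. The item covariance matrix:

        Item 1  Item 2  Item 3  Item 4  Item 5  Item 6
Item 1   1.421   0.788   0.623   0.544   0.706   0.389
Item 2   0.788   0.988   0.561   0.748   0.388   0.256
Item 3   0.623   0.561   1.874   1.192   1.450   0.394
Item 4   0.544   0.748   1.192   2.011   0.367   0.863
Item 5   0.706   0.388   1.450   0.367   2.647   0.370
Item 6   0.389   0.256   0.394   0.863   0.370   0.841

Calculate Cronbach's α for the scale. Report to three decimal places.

sum of item variances = 1.421 + 0.988 + 1.874 + 2.011 + 2.647 + 0.841 = 9.782
Sum of off-diagonal covariances = 9.639
total variance = 9.782 + 2 × 9.639 = 29.060
α = (k/(k−1))·(1 − sum of item variances/total variance) = (6/5)·(1 − 9.782/29.060) = 0.796

Cronbach's α = 0.796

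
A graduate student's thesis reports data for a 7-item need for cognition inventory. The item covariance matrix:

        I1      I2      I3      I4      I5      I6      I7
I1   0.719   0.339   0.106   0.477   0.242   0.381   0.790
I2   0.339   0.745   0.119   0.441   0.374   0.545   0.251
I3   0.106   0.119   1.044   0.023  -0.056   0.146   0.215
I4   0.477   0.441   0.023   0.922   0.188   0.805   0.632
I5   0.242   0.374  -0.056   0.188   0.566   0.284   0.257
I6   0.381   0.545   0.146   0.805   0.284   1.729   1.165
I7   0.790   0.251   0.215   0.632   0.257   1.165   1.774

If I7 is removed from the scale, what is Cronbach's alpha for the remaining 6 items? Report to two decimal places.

Remaining items: I1, I2, I3, I4, I5, I6 (k = 6).
Σσᵢ² = 0.719 + 0.745 + 1.044 + 0.922 + 0.566 + 1.729 = 5.725
σ²_T = 5.725 + 2 × 4.414 = 14.553
α (item deleted) = (6/5)·(1 − 5.725/14.553) = 0.73

α = 0.73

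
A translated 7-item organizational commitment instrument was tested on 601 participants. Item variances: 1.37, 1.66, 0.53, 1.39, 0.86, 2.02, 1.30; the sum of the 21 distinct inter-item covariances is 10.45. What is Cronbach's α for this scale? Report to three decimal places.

ΣVar(i) = 1.37 + 1.66 + 0.53 + 1.39 + 0.86 + 2.02 + 1.30 = 9.13
Sum of distinct covariances = 10.45
Var(T) = ΣVar(i) + 2·Σcov = 9.13 + 2 × 10.45 = 30.03
α = (7/6)·(1 − 9.13/30.03) = 0.812

Cronbach's α = 0.812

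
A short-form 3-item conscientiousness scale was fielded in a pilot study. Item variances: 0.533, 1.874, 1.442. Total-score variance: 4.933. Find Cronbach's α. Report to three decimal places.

Σσ²ᵢ = 0.533 + 1.874 + 1.442 = 3.849
α = (k/(k−1))·(1 − Σσ²ᵢ/total variance) = (3/2)·(1 − 3.849/4.933) = 0.330

Cronbach's α = 0.330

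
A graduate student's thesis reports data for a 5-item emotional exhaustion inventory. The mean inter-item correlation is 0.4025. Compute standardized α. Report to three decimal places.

standardized α = 0.771

Standardized α = k·r̄ / (1 + (k−1)·r̄) = 5 × 0.4025 / (1 + 4 × 0.4025)
  = 2.0125 / 2.6100 = 0.771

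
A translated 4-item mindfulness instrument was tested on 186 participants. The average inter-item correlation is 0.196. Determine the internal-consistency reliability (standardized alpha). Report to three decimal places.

standardized alpha = 0.494

Standardized α = k·r̄ / (1 + (k−1)·r̄) = 4 × 0.196 / (1 + 3 × 0.196)
  = 0.7840 / 1.5880 = 0.494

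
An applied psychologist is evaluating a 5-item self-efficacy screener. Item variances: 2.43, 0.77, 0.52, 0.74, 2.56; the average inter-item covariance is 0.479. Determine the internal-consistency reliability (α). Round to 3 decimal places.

Σσᵢ² = 2.43 + 0.77 + 0.52 + 0.74 + 2.56 = 7.02
Sum of the 10 distinct covariances = 10 × 0.479 = 4.790
σ²_T = Σσᵢ² + 2·Σcov = 7.02 + 2 × 4.790 = 16.600
α = (5/4)·(1 − 7.02/16.600) = 0.721

α = 0.721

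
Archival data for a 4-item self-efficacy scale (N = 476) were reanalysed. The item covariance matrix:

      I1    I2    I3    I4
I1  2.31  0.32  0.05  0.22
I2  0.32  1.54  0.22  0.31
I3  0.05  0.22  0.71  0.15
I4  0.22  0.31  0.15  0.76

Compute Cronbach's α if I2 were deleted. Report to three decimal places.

Remaining items: I1, I3, I4 (k = 3).
sum of item variances = 2.31 + 0.71 + 0.76 = 3.78
Var(T) = 3.78 + 2 × 0.42 = 4.62
α (item deleted) = (3/2)·(1 − 3.78/4.62) = 0.273

Cronbach's α = 0.273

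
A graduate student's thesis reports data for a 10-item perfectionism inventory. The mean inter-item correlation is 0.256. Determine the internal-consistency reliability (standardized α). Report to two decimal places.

standardized α = 0.77

Standardized α = k·r̄ / (1 + (k−1)·r̄) = 10 × 0.256 / (1 + 9 × 0.256)
  = 2.5600 / 3.3040 = 0.77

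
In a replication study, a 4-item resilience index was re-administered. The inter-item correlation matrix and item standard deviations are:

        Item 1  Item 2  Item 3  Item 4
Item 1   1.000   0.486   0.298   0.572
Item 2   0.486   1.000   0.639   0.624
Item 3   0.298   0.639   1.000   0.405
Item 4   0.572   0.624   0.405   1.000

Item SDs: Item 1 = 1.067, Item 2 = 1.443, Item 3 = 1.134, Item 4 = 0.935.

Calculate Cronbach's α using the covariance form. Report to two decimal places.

Cronbach's α = 0.80

Σσ²ᵢ = 1.067² + 1.443² + 1.134² + 0.935² = 5.3809
Covariances σ_ij = r_ij · s_i · s_j:
  σ(Item 1,Item 2) = 0.486 × 1.067 × 1.443 = 0.7483
  σ(Item 1,Item 3) = 0.298 × 1.067 × 1.134 = 0.3606
  σ(Item 1,Item 4) = 0.572 × 1.067 × 0.935 = 0.5707
  σ(Item 2,Item 3) = 0.639 × 1.443 × 1.134 = 1.0456
  σ(Item 2,Item 4) = 0.624 × 1.443 × 0.935 = 0.8419
  σ(Item 3,Item 4) = 0.405 × 1.134 × 0.935 = 0.4294
σ²_T = Σσ²ᵢ + 2·Σσ_ij = 5.3809 + 2 × 3.9965 = 13.3739
α = (4/3)·(1 − 5.3809/13.3739) = 0.80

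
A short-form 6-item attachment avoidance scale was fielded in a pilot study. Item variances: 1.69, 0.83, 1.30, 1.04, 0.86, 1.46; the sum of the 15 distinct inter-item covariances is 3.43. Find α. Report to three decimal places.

α = 0.586

sum of item variances = 1.69 + 0.83 + 1.30 + 1.04 + 0.86 + 1.46 = 7.18
Sum of distinct covariances = 3.43
σ²_T = sum of item variances + 2·Σcov = 7.18 + 2 × 3.43 = 14.04
α = (6/5)·(1 − 7.18/14.04) = 0.586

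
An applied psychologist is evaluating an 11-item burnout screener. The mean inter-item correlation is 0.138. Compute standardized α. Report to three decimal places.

Standardized α = k·r̄ / (1 + (k−1)·r̄) = 11 × 0.138 / (1 + 10 × 0.138)
  = 1.5180 / 2.3800 = 0.638

α = 0.638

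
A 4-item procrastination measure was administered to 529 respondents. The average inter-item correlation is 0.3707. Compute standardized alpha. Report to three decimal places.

Standardized α = k·r̄ / (1 + (k−1)·r̄) = 4 × 0.3707 / (1 + 3 × 0.3707)
  = 1.4828 / 2.1121 = 0.702

standardized alpha = 0.702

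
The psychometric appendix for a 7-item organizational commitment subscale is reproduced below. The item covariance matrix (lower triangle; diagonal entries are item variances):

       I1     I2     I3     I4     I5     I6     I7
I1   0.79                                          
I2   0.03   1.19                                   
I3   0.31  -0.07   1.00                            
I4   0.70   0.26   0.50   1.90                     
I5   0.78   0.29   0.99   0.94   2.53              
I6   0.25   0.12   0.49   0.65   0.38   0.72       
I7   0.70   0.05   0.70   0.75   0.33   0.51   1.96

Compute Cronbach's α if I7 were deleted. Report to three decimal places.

Remaining items: I1, I2, I3, I4, I5, I6 (k = 6).
sum of item variances = 0.79 + 1.19 + 1.00 + 1.90 + 2.53 + 0.72 = 8.13
Var(T) = 8.13 + 2 × 6.62 = 21.37
α (item deleted) = (6/5)·(1 − 8.13/21.37) = 0.743

Cronbach's α = 0.743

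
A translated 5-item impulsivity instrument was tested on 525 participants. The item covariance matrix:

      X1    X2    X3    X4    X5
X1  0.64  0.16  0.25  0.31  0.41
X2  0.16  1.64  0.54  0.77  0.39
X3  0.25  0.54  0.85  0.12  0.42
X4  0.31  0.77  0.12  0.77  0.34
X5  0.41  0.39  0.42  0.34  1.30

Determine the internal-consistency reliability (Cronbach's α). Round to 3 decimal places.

α = 0.735

Σσ²ᵢ = 0.64 + 1.64 + 0.85 + 0.77 + 1.30 = 5.20
Sum of off-diagonal covariances = 3.71
total variance = 5.20 + 2 × 3.71 = 12.62
α = (k/(k−1))·(1 − Σσ²ᵢ/total variance) = (5/4)·(1 − 5.20/12.62) = 0.735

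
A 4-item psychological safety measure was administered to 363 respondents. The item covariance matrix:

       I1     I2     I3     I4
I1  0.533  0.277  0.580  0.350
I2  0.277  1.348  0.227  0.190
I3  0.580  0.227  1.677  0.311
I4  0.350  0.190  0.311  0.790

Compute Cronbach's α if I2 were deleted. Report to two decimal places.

Remaining items: I1, I3, I4 (k = 3).
Σσ²ᵢ = 0.533 + 1.677 + 0.790 = 3.000
total variance = 3.000 + 2 × 1.241 = 5.482
α (item deleted) = (3/2)·(1 − 3.000/5.482) = 0.68

α = 0.68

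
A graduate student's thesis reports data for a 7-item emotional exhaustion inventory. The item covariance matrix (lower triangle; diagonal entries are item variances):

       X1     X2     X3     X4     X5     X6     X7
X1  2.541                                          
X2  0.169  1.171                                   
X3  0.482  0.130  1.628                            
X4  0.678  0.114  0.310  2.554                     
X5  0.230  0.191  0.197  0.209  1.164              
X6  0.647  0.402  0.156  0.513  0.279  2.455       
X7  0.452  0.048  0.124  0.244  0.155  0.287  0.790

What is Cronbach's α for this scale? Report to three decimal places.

Cronbach's α = 0.577

ΣVar(i) = 2.541 + 1.171 + 1.628 + 2.554 + 1.164 + 2.455 + 0.790 = 12.303
Sum of the distinct covariances = 6.017
σ²_T = 12.303 + 2 × 6.017 = 24.337
α = (k/(k−1))·(1 − ΣVar(i)/σ²_T) = (7/6)·(1 − 12.303/24.337) = 0.577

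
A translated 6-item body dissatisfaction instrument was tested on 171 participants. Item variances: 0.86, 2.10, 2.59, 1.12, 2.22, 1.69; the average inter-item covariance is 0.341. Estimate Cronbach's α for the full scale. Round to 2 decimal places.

Cronbach's α = 0.59

Σσᵢ² = 0.86 + 2.10 + 2.59 + 1.12 + 2.22 + 1.69 = 10.58
Sum of the 15 distinct covariances = 15 × 0.341 = 5.115
σ²_total = Σσᵢ² + 2·Σcov = 10.58 + 2 × 5.115 = 20.810
α = (6/5)·(1 − 10.58/20.810) = 0.59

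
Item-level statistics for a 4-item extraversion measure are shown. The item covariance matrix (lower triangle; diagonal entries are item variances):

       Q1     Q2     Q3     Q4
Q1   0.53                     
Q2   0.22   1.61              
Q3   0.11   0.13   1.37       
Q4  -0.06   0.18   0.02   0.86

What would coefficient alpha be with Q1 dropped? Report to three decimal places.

Remaining items: Q2, Q3, Q4 (k = 3).
sum of item variances = 1.61 + 1.37 + 0.86 = 3.84
σ²_T = 3.84 + 2 × 0.33 = 4.50
α (item deleted) = (3/2)·(1 − 3.84/4.50) = 0.220

coefficient alpha = 0.220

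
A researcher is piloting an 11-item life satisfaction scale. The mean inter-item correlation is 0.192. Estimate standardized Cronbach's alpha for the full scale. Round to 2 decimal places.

Standardized α = k·r̄ / (1 + (k−1)·r̄) = 11 × 0.192 / (1 + 10 × 0.192)
  = 2.1120 / 2.9200 = 0.72

standardized Cronbach's alpha = 0.72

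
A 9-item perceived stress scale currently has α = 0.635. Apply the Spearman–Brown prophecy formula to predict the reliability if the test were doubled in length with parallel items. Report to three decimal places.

Length factor m = 2
α' = m·α / (1 + (m−1)·α)
   = 2 × 0.635 / (1 + (2 − 1) × 0.635)
   = 1.2700 / 1.6350 = 0.777

predicted reliability = 0.777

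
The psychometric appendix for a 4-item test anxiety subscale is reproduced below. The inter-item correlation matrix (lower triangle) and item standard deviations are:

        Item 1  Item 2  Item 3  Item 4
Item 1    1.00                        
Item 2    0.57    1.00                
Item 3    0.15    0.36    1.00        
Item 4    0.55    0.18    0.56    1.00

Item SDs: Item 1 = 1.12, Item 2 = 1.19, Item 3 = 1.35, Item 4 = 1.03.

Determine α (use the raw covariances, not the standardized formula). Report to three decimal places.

α = 0.714

Σσ²ᵢ = 1.12² + 1.19² + 1.35² + 1.03² = 5.5539
Covariances σ_ij = r_ij · s_i · s_j:
  σ(Item 1,Item 2) = 0.57 × 1.12 × 1.19 = 0.7597
  σ(Item 1,Item 3) = 0.15 × 1.12 × 1.35 = 0.2268
  σ(Item 1,Item 4) = 0.55 × 1.12 × 1.03 = 0.6345
  σ(Item 2,Item 3) = 0.36 × 1.19 × 1.35 = 0.5783
  σ(Item 2,Item 4) = 0.18 × 1.19 × 1.03 = 0.2206
  σ(Item 3,Item 4) = 0.56 × 1.35 × 1.03 = 0.7787
σ²_T = Σσ²ᵢ + 2·Σσ_ij = 5.5539 + 2 × 3.1986 = 11.9511
α = (4/3)·(1 − 5.5539/11.9511) = 0.714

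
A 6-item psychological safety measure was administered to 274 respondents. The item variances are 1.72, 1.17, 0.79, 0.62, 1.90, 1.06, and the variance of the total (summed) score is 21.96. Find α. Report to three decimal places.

α = 0.803

sum of item variances = 1.72 + 1.17 + 0.79 + 0.62 + 1.90 + 1.06 = 7.26
α = (k/(k−1))·(1 − sum of item variances/σ²_T) = (6/5)·(1 − 7.26/21.96) = 0.803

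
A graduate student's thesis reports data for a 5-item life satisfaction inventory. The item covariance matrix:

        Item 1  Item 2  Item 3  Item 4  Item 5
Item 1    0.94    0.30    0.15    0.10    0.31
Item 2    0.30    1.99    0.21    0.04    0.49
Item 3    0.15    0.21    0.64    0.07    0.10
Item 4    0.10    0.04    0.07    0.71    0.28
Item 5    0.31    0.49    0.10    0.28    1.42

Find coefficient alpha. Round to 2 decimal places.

α = 0.52

Σσ²ᵢ = 0.94 + 1.99 + 0.64 + 0.71 + 1.42 = 5.70
Sum of off-diagonal covariances = 2.05
total variance = 5.70 + 2 × 2.05 = 9.80
α = (k/(k−1))·(1 − Σσ²ᵢ/total variance) = (5/4)·(1 − 5.70/9.80) = 0.52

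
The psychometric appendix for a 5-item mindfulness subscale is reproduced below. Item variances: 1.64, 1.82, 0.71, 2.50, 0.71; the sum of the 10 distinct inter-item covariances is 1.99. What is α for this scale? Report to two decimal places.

α = 0.44

ΣVar(i) = 1.64 + 1.82 + 0.71 + 2.50 + 0.71 = 7.38
Sum of distinct covariances = 1.99
Var(T) = ΣVar(i) + 2·Σcov = 7.38 + 2 × 1.99 = 11.36
α = (5/4)·(1 − 7.38/11.36) = 0.44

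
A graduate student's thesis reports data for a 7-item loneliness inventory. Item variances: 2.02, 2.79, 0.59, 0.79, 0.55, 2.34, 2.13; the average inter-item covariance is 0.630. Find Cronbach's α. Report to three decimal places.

Cronbach's α = 0.819

Σσ²ᵢ = 2.02 + 2.79 + 0.59 + 0.79 + 0.55 + 2.34 + 2.13 = 11.21
Sum of the 21 distinct covariances = 21 × 0.630 = 13.230
total variance = Σσ²ᵢ + 2·Σcov = 11.21 + 2 × 13.230 = 37.670
α = (7/6)·(1 − 11.21/37.670) = 0.819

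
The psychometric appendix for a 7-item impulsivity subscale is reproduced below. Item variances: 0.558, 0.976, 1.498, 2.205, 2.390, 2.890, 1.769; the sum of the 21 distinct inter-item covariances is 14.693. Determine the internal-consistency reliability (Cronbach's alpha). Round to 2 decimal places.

Σσᵢ² = 0.558 + 0.976 + 1.498 + 2.205 + 2.390 + 2.890 + 1.769 = 12.286
Sum of distinct covariances = 14.693
σ²_T = Σσᵢ² + 2·Σcov = 12.286 + 2 × 14.693 = 41.672
α = (7/6)·(1 − 12.286/41.672) = 0.82

Cronbach's alpha = 0.82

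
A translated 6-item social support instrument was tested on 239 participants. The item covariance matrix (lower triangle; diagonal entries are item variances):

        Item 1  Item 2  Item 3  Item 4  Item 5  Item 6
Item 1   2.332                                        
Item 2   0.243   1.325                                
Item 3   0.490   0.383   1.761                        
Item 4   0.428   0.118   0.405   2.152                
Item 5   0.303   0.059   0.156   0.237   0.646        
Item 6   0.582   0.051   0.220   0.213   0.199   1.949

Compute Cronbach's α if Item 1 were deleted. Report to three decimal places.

Remaining items: Item 2, Item 3, Item 4, Item 5, Item 6 (k = 5).
sum of item variances = 1.325 + 1.761 + 2.152 + 0.646 + 1.949 = 7.833
σ²_T = 7.833 + 2 × 2.041 = 11.915
α (item deleted) = (5/4)·(1 − 7.833/11.915) = 0.428

Cronbach's α = 0.428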